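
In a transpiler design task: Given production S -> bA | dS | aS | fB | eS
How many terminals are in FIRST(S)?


Production: S -> bA | dS | aS | fB | eS
Examining each alternative for leading terminals:
  S -> bA : first terminal = 'b'
  S -> dS : first terminal = 'd'
  S -> aS : first terminal = 'a'
  S -> fB : first terminal = 'f'
  S -> eS : first terminal = 'e'
FIRST(S) = {a, b, d, e, f}
Count: 5

5


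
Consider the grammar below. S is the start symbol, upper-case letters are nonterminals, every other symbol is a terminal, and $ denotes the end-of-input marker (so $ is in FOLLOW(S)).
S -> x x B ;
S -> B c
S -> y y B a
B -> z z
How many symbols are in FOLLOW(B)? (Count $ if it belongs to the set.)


S is the start symbol and does not occur in any rule body, so FOLLOW(S) = {$}.
Examining every occurrence of B in a rule body:
  S -> x x B ; : B is followed by terminal ';' -> add ';'
  S -> B c : B is followed by terminal 'c' -> add 'c'
  S -> y y B a : B is followed by terminal 'a' -> add 'a'
  B -> z z : B does not occur in the body -> contributes nothing
FOLLOW(B) = {;, a, c}
Count: 3

3


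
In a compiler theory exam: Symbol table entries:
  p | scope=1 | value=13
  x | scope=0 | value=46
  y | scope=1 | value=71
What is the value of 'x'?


Searching symbol table for 'x':
  p | scope=1 | value=13
  x | scope=0 | value=46 <- MATCH
  y | scope=1 | value=71
Found 'x' at scope 0 with value 46

46


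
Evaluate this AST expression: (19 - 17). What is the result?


Expression: (19 - 17)
Evaluating step by step:
  19 - 17 = 2
Result: 2

2


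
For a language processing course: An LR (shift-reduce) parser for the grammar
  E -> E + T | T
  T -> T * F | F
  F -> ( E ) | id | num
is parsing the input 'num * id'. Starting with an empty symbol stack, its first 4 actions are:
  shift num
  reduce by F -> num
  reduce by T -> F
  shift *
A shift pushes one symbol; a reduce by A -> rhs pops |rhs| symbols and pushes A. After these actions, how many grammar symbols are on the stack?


Tracking the symbol stack through each action:
  Action 1: shift 'num' : push -> stack = [num] (size 1)
  Action 2: reduce by F -> num : pop 1, push F -> stack = [F] (size 1)
  Action 3: reduce by T -> F : pop 1, push T -> stack = [T] (size 1)
  Action 4: shift '*' : push -> stack = [T, *] (size 2)
Final stack size: 2

2


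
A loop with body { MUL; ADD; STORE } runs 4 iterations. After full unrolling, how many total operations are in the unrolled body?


Loop body operations: MUL, ADD, STORE (3 ops per iteration)
Unrolling 4 iterations:
  Iteration 1: MUL, ADD, STORE (3 ops)
  Iteration 2: MUL, ADD, STORE (3 ops)
  Iteration 3: MUL, ADD, STORE (3 ops)
  Iteration 4: MUL, ADD, STORE (3 ops)
Total: 4 iterations * 3 ops/iter = 12 operations

12


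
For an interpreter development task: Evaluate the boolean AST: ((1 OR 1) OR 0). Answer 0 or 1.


Step 1: Evaluate inner node
  1 OR 1 = 1
Step 2: Evaluate root node
  1 OR 0 = 1

1


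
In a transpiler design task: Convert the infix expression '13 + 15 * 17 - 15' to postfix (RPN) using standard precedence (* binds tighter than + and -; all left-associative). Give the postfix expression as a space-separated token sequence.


Applying the shunting-yard algorithm:
  Operand 13 -> output
  Push '+' onto operator stack -> op-stack: [+]
  Operand 15 -> output
  Push '*' onto operator stack -> op-stack: [+, *]
  Operand 17 -> output
  See '-' (prec 1); top '*' (prec 2) >= it -> pop '*' to output
  See '-' (prec 1); top '+' (prec 1) >= it -> pop '+' to output
  Push '-' onto operator stack -> op-stack: [-]
  Operand 15 -> output
  End of input: pop '-' to output
Postfix result: 13 15 17 * + 15 -

13 15 17 * + 15 -


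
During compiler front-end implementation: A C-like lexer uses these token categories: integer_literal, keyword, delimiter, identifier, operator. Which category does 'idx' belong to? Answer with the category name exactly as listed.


Token: 'idx'
Checking categories:
  identifier: YES
  integer_literal: no
  operator: no
  keyword: no
  delimiter: no
Category: identifier

identifier


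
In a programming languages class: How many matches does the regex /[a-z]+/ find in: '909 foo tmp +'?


Pattern: /[a-z]+/ (identifiers)
Input: '909 foo tmp +'
Scanning for matches:
  Match 1: 'foo'
  Match 2: 'tmp'
Total matches: 2

2


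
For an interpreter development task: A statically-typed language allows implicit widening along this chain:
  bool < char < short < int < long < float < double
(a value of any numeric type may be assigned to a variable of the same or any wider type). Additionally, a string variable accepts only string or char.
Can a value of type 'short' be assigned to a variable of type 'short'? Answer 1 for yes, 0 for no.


Target variable type: short
Source value type: short
Numeric ranks: short=2, short=2
Widening allowed iff rank(source) <= rank(target): 2 <= 2? Yes
Result: 1

1


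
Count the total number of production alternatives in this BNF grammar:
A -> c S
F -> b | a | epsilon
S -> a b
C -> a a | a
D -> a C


Counting alternatives per rule:
  A: 1 alternative(s)
  F: 3 alternative(s)
  S: 1 alternative(s)
  C: 2 alternative(s)
  D: 1 alternative(s)
Sum: 1 + 3 + 1 + 2 + 1 = 8

8


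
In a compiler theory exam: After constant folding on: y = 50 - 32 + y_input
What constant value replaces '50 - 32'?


Identifying constant sub-expression:
  Original: y = 50 - 32 + y_input
  50 and 32 are both compile-time constants
  Evaluating: 50 - 32 = 18
  After folding: y = 18 + y_input

18


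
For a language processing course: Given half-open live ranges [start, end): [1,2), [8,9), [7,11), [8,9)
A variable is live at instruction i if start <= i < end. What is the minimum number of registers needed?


Live ranges:
  Var0: [1, 2)
  Var1: [8, 9)
  Var2: [7, 11)
  Var3: [8, 9)
Sweep-line events (position, delta, active):
  pos=1 start -> active=1
  pos=2 end -> active=0
  pos=7 start -> active=1
  pos=8 start -> active=2
  pos=8 start -> active=3
  pos=9 end -> active=2
  pos=9 end -> active=1
  pos=11 end -> active=0
Maximum simultaneous active: 3
Minimum registers needed: 3

3


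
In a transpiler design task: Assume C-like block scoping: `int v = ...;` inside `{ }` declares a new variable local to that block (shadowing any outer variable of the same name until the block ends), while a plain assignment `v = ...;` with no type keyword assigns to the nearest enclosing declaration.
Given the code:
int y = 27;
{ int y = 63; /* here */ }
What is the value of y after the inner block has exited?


Analyzing scoping rules:
Outer scope: declares y = 27
Inner block: 'int y = 63;' declares a NEW y that shadows the outer one
When the block exits the inner y goes out of scope; the outer y was never modified -> 27
Result: 27

27


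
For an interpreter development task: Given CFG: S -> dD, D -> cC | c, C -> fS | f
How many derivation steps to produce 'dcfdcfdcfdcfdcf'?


Grammar: S -> dD, D -> cC | c, C -> fS | f
Deriving 'dcfdcfdcfdcfdcf':
Step 1: S -> dD => dD
Step 2: D -> cC => dcC
Step 3: C -> fS => dcfS
Step 4: S -> dD => dcfdD
Step 5: D -> cC => dcfdcC
Step 6: C -> fS => dcfdcfS
Step 7: S -> dD => dcfdcfdD
Step 8: D -> cC => dcfdcfdcC
Step 9: C -> fS => dcfdcfdcfS
Step 10: S -> dD => dcfdcfdcfdD
Step 11: D -> cC => dcfdcfdcfdcC
Step 12: C -> fS => dcfdcfdcfdcfS
Step 13: S -> dD => dcfdcfdcfdcfdD
Step 14: D -> cC => dcfdcfdcfdcfdcC
Step 15: C -> f => dcfdcfdcfdcfdcf
Total derivation steps: 15

15


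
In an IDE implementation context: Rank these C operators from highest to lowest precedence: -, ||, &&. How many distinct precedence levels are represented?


Looking up precedence for each operator:
  - -> precedence 5
  || -> precedence 1
  && -> precedence 2
Sorted highest to lowest: -, &&, ||
Distinct precedence values: [5, 2, 1]
Number of distinct levels: 3

3


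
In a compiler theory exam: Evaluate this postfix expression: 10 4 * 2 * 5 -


Processing tokens left to right:
Push 10, Push 4
Pop 10 and 4, compute 10 * 4 = 40, push 40
Push 2
Pop 40 and 2, compute 40 * 2 = 80, push 80
Push 5
Pop 80 and 5, compute 80 - 5 = 75, push 75
Stack result: 75

75


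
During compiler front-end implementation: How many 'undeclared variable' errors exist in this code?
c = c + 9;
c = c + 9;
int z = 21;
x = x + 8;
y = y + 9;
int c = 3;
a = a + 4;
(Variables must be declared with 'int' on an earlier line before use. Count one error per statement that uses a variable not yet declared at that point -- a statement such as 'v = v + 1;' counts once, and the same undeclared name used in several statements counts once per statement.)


Scanning code line by line:
  Line 1: use 'c' -> ERROR (undeclared)
  Line 2: use 'c' -> ERROR (undeclared)
  Line 3: declare 'z' -> declared = ['z']
  Line 4: use 'x' -> ERROR (undeclared)
  Line 5: use 'y' -> ERROR (undeclared)
  Line 6: declare 'c' -> declared = ['c', 'z']
  Line 7: use 'a' -> ERROR (undeclared)
Total undeclared variable errors: 5

5


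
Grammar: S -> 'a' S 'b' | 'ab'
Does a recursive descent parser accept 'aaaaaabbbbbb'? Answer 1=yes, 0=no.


Grammar accepts strings of the form a^n b^n (n >= 1)
Word: 'aaaaaabbbbbb'
Counting: 6 a's and 6 b's
Check: 6 == 6? Yes
Derivation (S -> aSb applied 5 time(s), then S -> ab): S => aSb => aaSbb => aaaSbbb => aaaaSbbbb => aaaaaSbbbbb => aaaaaabbbbbb
Accepted

1


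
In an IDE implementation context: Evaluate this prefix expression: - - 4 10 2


Parsing prefix expression: - - 4 10 2
Step 1: Innermost operation '- 4 10'
  4 - 10 = -6
Step 2: Outer operation '- [-6] 2'
  -6 - 2 = -8

-8


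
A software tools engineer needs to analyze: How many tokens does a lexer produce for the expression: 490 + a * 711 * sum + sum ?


Scanning '490 + a * 711 * sum + sum'
Token 1: '490' -> integer_literal
Token 2: '+' -> operator
Token 3: 'a' -> identifier
Token 4: '*' -> operator
Token 5: '711' -> integer_literal
Token 6: '*' -> operator
Token 7: 'sum' -> identifier
Token 8: '+' -> operator
Token 9: 'sum' -> identifier
Total tokens: 9

9


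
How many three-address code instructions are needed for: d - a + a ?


Expression: d - a + a
Generating three-address code (respecting * over +/- precedence):
  Instruction 1: t1 = d - a
  Instruction 2: t2 = t1 + a
Total instructions: 2

2


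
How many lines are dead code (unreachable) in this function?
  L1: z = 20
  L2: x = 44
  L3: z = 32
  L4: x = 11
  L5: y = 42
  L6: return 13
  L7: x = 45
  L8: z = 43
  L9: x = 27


Analyzing control flow:
  L1: reachable (before return)
  L2: reachable (before return)
  L3: reachable (before return)
  L4: reachable (before return)
  L5: reachable (before return)
  L6: reachable (return statement)
  L7: DEAD (after return at L6)
  L8: DEAD (after return at L6)
  L9: DEAD (after return at L6)
Return at L6, total lines = 9
Dead lines: L7 through L9
Count: 3

3


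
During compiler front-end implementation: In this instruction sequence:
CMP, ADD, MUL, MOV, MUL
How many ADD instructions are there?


Scanning instruction sequence for ADD:
  Position 1: CMP
  Position 2: ADD <- MATCH
  Position 3: MUL
  Position 4: MOV
  Position 5: MUL
Matches at positions: [2]
Total ADD count: 1

1


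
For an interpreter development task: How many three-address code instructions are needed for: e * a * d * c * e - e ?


Expression: e * a * d * c * e - e
Generating three-address code (respecting * over +/- precedence):
  Instruction 1: t1 = e * a
  Instruction 2: t2 = t1 * d
  Instruction 3: t3 = t2 * c
  Instruction 4: t4 = t3 * e
  Instruction 5: t5 = t4 - e
Total instructions: 5

5


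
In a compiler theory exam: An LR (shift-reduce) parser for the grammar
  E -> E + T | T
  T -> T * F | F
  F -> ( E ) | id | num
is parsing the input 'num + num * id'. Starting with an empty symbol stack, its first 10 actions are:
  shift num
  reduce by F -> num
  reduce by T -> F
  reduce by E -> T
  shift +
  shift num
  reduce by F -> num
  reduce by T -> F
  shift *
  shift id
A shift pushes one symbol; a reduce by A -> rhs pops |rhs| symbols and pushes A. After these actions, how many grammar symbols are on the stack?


Tracking the symbol stack through each action:
  Action 1: shift 'num' : push -> stack = [num] (size 1)
  Action 2: reduce by F -> num : pop 1, push F -> stack = [F] (size 1)
  Action 3: reduce by T -> F : pop 1, push T -> stack = [T] (size 1)
  Action 4: reduce by E -> T : pop 1, push E -> stack = [E] (size 1)
  Action 5: shift '+' : push -> stack = [E, +] (size 2)
  Action 6: shift 'num' : push -> stack = [E, +, num] (size 3)
  Action 7: reduce by F -> num : pop 1, push F -> stack = [E, +, F] (size 3)
  Action 8: reduce by T -> F : pop 1, push T -> stack = [E, +, T] (size 3)
  Action 9: shift '*' : push -> stack = [E, +, T, *] (size 4)
  Action 10: shift 'id' : push -> stack = [E, +, T, *, id] (size 5)
Final stack size: 5

5


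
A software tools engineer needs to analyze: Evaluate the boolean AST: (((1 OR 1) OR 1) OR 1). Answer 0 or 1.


Step 1: Evaluate inner node
  1 OR 1 = 1
Step 2: Evaluate next node
  1 OR 1 = 1
Step 3: Evaluate root node
  1 OR 1 = 1

1


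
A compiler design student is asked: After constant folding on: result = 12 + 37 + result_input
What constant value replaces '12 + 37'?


Identifying constant sub-expression:
  Original: result = 12 + 37 + result_input
  12 and 37 are both compile-time constants
  Evaluating: 12 + 37 = 49
  After folding: result = 49 + result_input

49


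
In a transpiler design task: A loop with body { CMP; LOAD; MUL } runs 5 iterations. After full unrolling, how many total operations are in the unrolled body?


Loop body operations: CMP, LOAD, MUL (3 ops per iteration)
Unrolling 5 iterations:
  Iteration 1: CMP, LOAD, MUL (3 ops)
  Iteration 2: CMP, LOAD, MUL (3 ops)
  Iteration 3: CMP, LOAD, MUL (3 ops)
  Iteration 4: CMP, LOAD, MUL (3 ops)
  Iteration 5: CMP, LOAD, MUL (3 ops)
Total: 5 iterations * 3 ops/iter = 15 operations

15


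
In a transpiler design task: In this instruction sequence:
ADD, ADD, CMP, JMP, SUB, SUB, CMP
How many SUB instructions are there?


Scanning instruction sequence for SUB:
  Position 1: ADD
  Position 2: ADD
  Position 3: CMP
  Position 4: JMP
  Position 5: SUB <- MATCH
  Position 6: SUB <- MATCH
  Position 7: CMP
Matches at positions: [5, 6]
Total SUB count: 2

2


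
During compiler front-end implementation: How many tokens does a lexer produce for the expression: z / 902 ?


Scanning 'z / 902'
Token 1: 'z' -> identifier
Token 2: '/' -> operator
Token 3: '902' -> integer_literal
Total tokens: 3

3


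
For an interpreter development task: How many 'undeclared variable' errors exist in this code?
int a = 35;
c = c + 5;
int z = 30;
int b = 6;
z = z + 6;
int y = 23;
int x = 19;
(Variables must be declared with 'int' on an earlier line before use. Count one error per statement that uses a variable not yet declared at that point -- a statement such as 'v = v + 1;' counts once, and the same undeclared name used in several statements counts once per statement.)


Scanning code line by line:
  Line 1: declare 'a' -> declared = ['a']
  Line 2: use 'c' -> ERROR (undeclared)
  Line 3: declare 'z' -> declared = ['a', 'z']
  Line 4: declare 'b' -> declared = ['a', 'b', 'z']
  Line 5: use 'z' -> OK (declared)
  Line 6: declare 'y' -> declared = ['a', 'b', 'y', 'z']
  Line 7: declare 'x' -> declared = ['a', 'b', 'x', 'y', 'z']
Total undeclared variable errors: 1

1


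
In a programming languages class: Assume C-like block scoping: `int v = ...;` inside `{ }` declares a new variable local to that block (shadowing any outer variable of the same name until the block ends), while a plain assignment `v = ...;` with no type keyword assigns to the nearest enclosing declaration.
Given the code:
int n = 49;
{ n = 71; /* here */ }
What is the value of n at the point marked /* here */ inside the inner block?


Analyzing scoping rules:
Outer scope: declares n = 49
Inner block: 'n = 71;' has no type keyword, so it is an assignment to the outer n (no shadowing)
Inside the block, after the assignment -> 71
Result: 71

71


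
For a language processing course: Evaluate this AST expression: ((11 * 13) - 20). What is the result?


Expression: ((11 * 13) - 20)
Evaluating step by step:
  11 * 13 = 143
  143 - 20 = 123
Result: 123

123


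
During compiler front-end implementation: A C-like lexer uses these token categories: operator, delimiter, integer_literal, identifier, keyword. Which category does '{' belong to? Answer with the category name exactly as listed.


Token: '{'
Checking categories:
  identifier: no
  integer_literal: no
  operator: no
  keyword: no
  delimiter: YES
Category: delimiter

delimiter


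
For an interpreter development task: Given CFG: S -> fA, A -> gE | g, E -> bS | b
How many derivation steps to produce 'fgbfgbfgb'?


Grammar: S -> fA, A -> gE | g, E -> bS | b
Deriving 'fgbfgbfgb':
Step 1: S -> fA => fA
Step 2: A -> gE => fgE
Step 3: E -> bS => fgbS
Step 4: S -> fA => fgbfA
Step 5: A -> gE => fgbfgE
Step 6: E -> bS => fgbfgbS
Step 7: S -> fA => fgbfgbfA
Step 8: A -> gE => fgbfgbfgE
Step 9: E -> b => fgbfgbfgb
Total derivation steps: 9

9


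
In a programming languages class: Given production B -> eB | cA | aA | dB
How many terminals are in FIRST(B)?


Production: B -> eB | cA | aA | dB
Examining each alternative for leading terminals:
  B -> eB : first terminal = 'e'
  B -> cA : first terminal = 'c'
  B -> aA : first terminal = 'a'
  B -> dB : first terminal = 'd'
FIRST(B) = {a, c, d, e}
Count: 4

4


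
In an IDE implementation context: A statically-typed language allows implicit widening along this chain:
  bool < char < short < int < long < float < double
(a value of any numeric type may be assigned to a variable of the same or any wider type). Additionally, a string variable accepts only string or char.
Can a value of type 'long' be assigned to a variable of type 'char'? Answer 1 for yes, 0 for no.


Target variable type: char
Source value type: long
Numeric ranks: long=4, char=1
Widening allowed iff rank(source) <= rank(target): 4 <= 1? No
Result: 0

0


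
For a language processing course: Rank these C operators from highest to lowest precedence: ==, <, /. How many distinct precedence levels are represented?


Looking up precedence for each operator:
  == -> precedence 3
  < -> precedence 4
  / -> precedence 6
Sorted highest to lowest: /, <, ==
Distinct precedence values: [6, 4, 3]
Number of distinct levels: 3

3


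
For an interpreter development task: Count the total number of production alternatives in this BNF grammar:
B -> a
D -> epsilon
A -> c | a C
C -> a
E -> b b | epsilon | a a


Counting alternatives per rule:
  B: 1 alternative(s)
  D: 1 alternative(s)
  A: 2 alternative(s)
  C: 1 alternative(s)
  E: 3 alternative(s)
Sum: 1 + 1 + 2 + 1 + 3 = 8

8


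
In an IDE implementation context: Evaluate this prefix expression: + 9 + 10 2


Parsing prefix expression: + 9 + 10 2
Step 1: Innermost operation '+ 10 2'
  10 + 2 = 12
Step 2: Outer operation '+ 9 [12]'
  9 + 12 = 21

21


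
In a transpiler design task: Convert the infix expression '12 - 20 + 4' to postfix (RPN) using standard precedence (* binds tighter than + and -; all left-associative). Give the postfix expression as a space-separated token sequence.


Applying the shunting-yard algorithm:
  Operand 12 -> output
  Push '-' onto operator stack -> op-stack: [-]
  Operand 20 -> output
  See '+' (prec 1); top '-' (prec 1) >= it -> pop '-' to output
  Push '+' onto operator stack -> op-stack: [+]
  Operand 4 -> output
  End of input: pop '+' to output
Postfix result: 12 20 - 4 +

12 20 - 4 +


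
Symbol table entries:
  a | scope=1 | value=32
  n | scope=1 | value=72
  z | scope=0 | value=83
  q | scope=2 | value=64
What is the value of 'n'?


Searching symbol table for 'n':
  a | scope=1 | value=32
  n | scope=1 | value=72 <- MATCH
  z | scope=0 | value=83
  q | scope=2 | value=64
Found 'n' at scope 1 with value 72

72


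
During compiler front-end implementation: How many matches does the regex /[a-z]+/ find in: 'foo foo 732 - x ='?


Pattern: /[a-z]+/ (identifiers)
Input: 'foo foo 732 - x ='
Scanning for matches:
  Match 1: 'foo'
  Match 2: 'foo'
  Match 3: 'x'
Total matches: 3

3


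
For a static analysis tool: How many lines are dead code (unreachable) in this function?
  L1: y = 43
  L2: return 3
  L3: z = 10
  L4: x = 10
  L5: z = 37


Analyzing control flow:
  L1: reachable (before return)
  L2: reachable (return statement)
  L3: DEAD (after return at L2)
  L4: DEAD (after return at L2)
  L5: DEAD (after return at L2)
Return at L2, total lines = 5
Dead lines: L3 through L5
Count: 3

3


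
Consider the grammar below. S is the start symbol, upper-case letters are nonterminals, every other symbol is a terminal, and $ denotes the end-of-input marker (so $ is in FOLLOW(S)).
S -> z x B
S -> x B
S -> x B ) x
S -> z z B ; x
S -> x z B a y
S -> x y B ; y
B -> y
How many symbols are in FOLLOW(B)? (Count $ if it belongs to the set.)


S is the start symbol and does not occur in any rule body, so FOLLOW(S) = {$}.
Examining every occurrence of B in a rule body:
  S -> z x B : B is at the right end -> add FOLLOW(S) = {$}
  S -> x B : B is at the right end -> add FOLLOW(S) = {$} (already in the set)
  S -> x B ) x : B is followed by terminal ')' -> add ')'
  S -> z z B ; x : B is followed by terminal ';' -> add ';'
  S -> x z B a y : B is followed by terminal 'a' -> add 'a'
  S -> x y B ; y : B is followed by terminal ';' -> add ';' (already in the set)
  B -> y : B does not occur in the body -> contributes nothing
FOLLOW(B) = {), ;, a, $}
Count: 4

4


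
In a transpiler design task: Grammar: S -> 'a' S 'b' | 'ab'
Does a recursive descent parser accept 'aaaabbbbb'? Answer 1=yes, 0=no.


Grammar accepts strings of the form a^n b^n (n >= 1)
Word: 'aaaabbbbb'
Counting: 4 a's and 5 b's
Check: 4 == 5? No
Mismatch: a-count != b-count
Rejected

0


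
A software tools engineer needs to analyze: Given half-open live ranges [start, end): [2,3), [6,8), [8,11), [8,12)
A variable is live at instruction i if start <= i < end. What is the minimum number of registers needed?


Live ranges:
  Var0: [2, 3)
  Var1: [6, 8)
  Var2: [8, 11)
  Var3: [8, 12)
Sweep-line events (position, delta, active):
  pos=2 start -> active=1
  pos=3 end -> active=0
  pos=6 start -> active=1
  pos=8 end -> active=0
  pos=8 start -> active=1
  pos=8 start -> active=2
  pos=11 end -> active=1
  pos=12 end -> active=0
Maximum simultaneous active: 2
Minimum registers needed: 2

2


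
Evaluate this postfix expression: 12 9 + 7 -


Processing tokens left to right:
Push 12, Push 9
Pop 12 and 9, compute 12 + 9 = 21, push 21
Push 7
Pop 21 and 7, compute 21 - 7 = 14, push 14
Stack result: 14

14


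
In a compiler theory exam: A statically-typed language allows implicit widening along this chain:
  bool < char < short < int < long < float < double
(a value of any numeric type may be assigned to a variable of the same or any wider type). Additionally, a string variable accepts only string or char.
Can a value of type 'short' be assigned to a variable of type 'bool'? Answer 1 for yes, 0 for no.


Target variable type: bool
Source value type: short
Numeric ranks: short=2, bool=0
Widening allowed iff rank(source) <= rank(target): 2 <= 0? No
Result: 0

0


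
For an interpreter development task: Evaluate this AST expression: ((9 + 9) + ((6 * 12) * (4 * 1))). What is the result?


Expression: ((9 + 9) + ((6 * 12) * (4 * 1)))
Evaluating step by step:
  9 + 9 = 18
  6 * 12 = 72
  4 * 1 = 4
  72 * 4 = 288
  18 + 288 = 306
Result: 306

306


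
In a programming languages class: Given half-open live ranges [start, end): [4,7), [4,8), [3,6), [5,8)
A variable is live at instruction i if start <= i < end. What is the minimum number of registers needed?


Live ranges:
  Var0: [4, 7)
  Var1: [4, 8)
  Var2: [3, 6)
  Var3: [5, 8)
Sweep-line events (position, delta, active):
  pos=3 start -> active=1
  pos=4 start -> active=2
  pos=4 start -> active=3
  pos=5 start -> active=4
  pos=6 end -> active=3
  pos=7 end -> active=2
  pos=8 end -> active=1
  pos=8 end -> active=0
Maximum simultaneous active: 4
Minimum registers needed: 4

4


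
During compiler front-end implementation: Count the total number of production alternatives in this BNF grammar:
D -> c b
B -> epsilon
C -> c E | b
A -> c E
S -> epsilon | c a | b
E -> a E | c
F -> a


Counting alternatives per rule:
  D: 1 alternative(s)
  B: 1 alternative(s)
  C: 2 alternative(s)
  A: 1 alternative(s)
  S: 3 alternative(s)
  E: 2 alternative(s)
  F: 1 alternative(s)
Sum: 1 + 1 + 2 + 1 + 3 + 2 + 1 = 11

11


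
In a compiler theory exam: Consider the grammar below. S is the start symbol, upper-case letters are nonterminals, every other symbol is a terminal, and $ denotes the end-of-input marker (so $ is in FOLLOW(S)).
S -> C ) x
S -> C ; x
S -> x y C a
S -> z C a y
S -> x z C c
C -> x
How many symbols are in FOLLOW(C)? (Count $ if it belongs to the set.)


S is the start symbol and does not occur in any rule body, so FOLLOW(S) = {$}.
Examining every occurrence of C in a rule body:
  S -> C ) x : C is followed by terminal ')' -> add ')'
  S -> C ; x : C is followed by terminal ';' -> add ';'
  S -> x y C a : C is followed by terminal 'a' -> add 'a'
  S -> z C a y : C is followed by terminal 'a' -> add 'a' (already in the set)
  S -> x z C c : C is followed by terminal 'c' -> add 'c'
  C -> x : C does not occur in the body -> contributes nothing
FOLLOW(C) = {), ;, a, c}
Count: 4

4


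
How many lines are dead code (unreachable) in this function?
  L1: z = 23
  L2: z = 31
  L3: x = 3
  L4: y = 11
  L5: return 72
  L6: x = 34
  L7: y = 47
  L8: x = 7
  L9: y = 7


Analyzing control flow:
  L1: reachable (before return)
  L2: reachable (before return)
  L3: reachable (before return)
  L4: reachable (before return)
  L5: reachable (return statement)
  L6: DEAD (after return at L5)
  L7: DEAD (after return at L5)
  L8: DEAD (after return at L5)
  L9: DEAD (after return at L5)
Return at L5, total lines = 9
Dead lines: L6 through L9
Count: 4

4


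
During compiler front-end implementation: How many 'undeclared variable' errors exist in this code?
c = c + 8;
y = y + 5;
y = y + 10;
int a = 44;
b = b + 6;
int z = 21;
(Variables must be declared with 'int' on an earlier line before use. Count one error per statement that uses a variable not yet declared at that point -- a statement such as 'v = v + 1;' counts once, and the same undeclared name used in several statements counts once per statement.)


Scanning code line by line:
  Line 1: use 'c' -> ERROR (undeclared)
  Line 2: use 'y' -> ERROR (undeclared)
  Line 3: use 'y' -> ERROR (undeclared)
  Line 4: declare 'a' -> declared = ['a']
  Line 5: use 'b' -> ERROR (undeclared)
  Line 6: declare 'z' -> declared = ['a', 'z']
Total undeclared variable errors: 4

4


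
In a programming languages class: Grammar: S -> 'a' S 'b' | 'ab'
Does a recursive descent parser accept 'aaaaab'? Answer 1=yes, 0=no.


Grammar accepts strings of the form a^n b^n (n >= 1)
Word: 'aaaaab'
Counting: 5 a's and 1 b's
Check: 5 == 1? No
Mismatch: a-count != b-count
Rejected

0


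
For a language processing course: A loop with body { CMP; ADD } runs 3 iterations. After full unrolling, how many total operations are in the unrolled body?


Loop body operations: CMP, ADD (2 ops per iteration)
Unrolling 3 iterations:
  Iteration 1: CMP, ADD (2 ops)
  Iteration 2: CMP, ADD (2 ops)
  Iteration 3: CMP, ADD (2 ops)
Total: 3 iterations * 2 ops/iter = 6 operations

6


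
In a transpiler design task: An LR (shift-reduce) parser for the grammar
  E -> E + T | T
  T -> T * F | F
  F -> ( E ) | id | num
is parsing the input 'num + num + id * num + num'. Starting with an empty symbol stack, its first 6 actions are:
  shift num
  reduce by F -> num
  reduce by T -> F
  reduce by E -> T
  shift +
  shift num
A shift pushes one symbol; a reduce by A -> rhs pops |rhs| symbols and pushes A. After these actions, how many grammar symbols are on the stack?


Tracking the symbol stack through each action:
  Action 1: shift 'num' : push -> stack = [num] (size 1)
  Action 2: reduce by F -> num : pop 1, push F -> stack = [F] (size 1)
  Action 3: reduce by T -> F : pop 1, push T -> stack = [T] (size 1)
  Action 4: reduce by E -> T : pop 1, push E -> stack = [E] (size 1)
  Action 5: shift '+' : push -> stack = [E, +] (size 2)
  Action 6: shift 'num' : push -> stack = [E, +, num] (size 3)
Final stack size: 3

3


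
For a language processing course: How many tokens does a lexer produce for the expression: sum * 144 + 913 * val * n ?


Scanning 'sum * 144 + 913 * val * n'
Token 1: 'sum' -> identifier
Token 2: '*' -> operator
Token 3: '144' -> integer_literal
Token 4: '+' -> operator
Token 5: '913' -> integer_literal
Token 6: '*' -> operator
Token 7: 'val' -> identifier
Token 8: '*' -> operator
Token 9: 'n' -> identifier
Total tokens: 9

9


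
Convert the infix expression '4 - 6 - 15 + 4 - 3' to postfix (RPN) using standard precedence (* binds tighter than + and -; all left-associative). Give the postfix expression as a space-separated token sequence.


Applying the shunting-yard algorithm:
  Operand 4 -> output
  Push '-' onto operator stack -> op-stack: [-]
  Operand 6 -> output
  See '-' (prec 1); top '-' (prec 1) >= it -> pop '-' to output
  Push '-' onto operator stack -> op-stack: [-]
  Operand 15 -> output
  See '+' (prec 1); top '-' (prec 1) >= it -> pop '-' to output
  Push '+' onto operator stack -> op-stack: [+]
  Operand 4 -> output
  See '-' (prec 1); top '+' (prec 1) >= it -> pop '+' to output
  Push '-' onto operator stack -> op-stack: [-]
  Operand 3 -> output
  End of input: pop '-' to output
Postfix result: 4 6 - 15 - 4 + 3 -

4 6 - 15 - 4 + 3 -


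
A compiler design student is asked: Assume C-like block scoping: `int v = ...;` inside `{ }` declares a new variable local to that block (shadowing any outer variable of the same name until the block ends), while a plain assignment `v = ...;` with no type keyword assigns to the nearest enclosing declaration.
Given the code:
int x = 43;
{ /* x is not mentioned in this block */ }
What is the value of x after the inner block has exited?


Analyzing scoping rules:
Outer scope: declares x = 43
Inner block: x is neither redeclared nor assigned -> unchanged
After the block -> 43
Result: 43

43


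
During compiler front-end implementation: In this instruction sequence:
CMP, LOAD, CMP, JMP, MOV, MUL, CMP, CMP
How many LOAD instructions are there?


Scanning instruction sequence for LOAD:
  Position 1: CMP
  Position 2: LOAD <- MATCH
  Position 3: CMP
  Position 4: JMP
  Position 5: MOV
  Position 6: MUL
  Position 7: CMP
  Position 8: CMP
Matches at positions: [2]
Total LOAD count: 1

1


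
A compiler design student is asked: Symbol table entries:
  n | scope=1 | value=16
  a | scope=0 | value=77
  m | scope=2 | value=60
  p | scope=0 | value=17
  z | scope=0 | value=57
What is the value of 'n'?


Searching symbol table for 'n':
  n | scope=1 | value=16 <- MATCH
  a | scope=0 | value=77
  m | scope=2 | value=60
  p | scope=0 | value=17
  z | scope=0 | value=57
Found 'n' at scope 1 with value 16

16


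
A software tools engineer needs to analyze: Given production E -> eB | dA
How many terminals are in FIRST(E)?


Production: E -> eB | dA
Examining each alternative for leading terminals:
  E -> eB : first terminal = 'e'
  E -> dA : first terminal = 'd'
FIRST(E) = {d, e}
Count: 2

2


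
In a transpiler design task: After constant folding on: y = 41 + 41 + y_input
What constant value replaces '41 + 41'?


Identifying constant sub-expression:
  Original: y = 41 + 41 + y_input
  41 and 41 are both compile-time constants
  Evaluating: 41 + 41 = 82
  After folding: y = 82 + y_input

82


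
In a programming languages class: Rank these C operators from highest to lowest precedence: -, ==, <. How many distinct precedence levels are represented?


Looking up precedence for each operator:
  - -> precedence 5
  == -> precedence 3
  < -> precedence 4
Sorted highest to lowest: -, <, ==
Distinct precedence values: [5, 4, 3]
Number of distinct levels: 3

3


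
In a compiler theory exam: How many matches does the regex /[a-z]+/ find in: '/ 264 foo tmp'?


Pattern: /[a-z]+/ (identifiers)
Input: '/ 264 foo tmp'
Scanning for matches:
  Match 1: 'foo'
  Match 2: 'tmp'
Total matches: 2

2


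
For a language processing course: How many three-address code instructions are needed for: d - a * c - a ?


Expression: d - a * c - a
Generating three-address code (respecting * over +/- precedence):
  Instruction 1: t1 = a * c
  Instruction 2: t2 = d - t1
  Instruction 3: t3 = t2 - a
Total instructions: 3

3


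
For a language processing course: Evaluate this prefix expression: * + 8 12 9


Parsing prefix expression: * + 8 12 9
Step 1: Innermost operation '+ 8 12'
  8 + 12 = 20
Step 2: Outer operation '* [20] 9'
  20 * 9 = 180

180


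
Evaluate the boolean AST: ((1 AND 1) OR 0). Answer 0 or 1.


Step 1: Evaluate inner node
  1 AND 1 = 1
Step 2: Evaluate root node
  1 OR 0 = 1

1


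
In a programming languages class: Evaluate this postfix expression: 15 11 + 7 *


Processing tokens left to right:
Push 15, Push 11
Pop 15 and 11, compute 15 + 11 = 26, push 26
Push 7
Pop 26 and 7, compute 26 * 7 = 182, push 182
Stack result: 182

182


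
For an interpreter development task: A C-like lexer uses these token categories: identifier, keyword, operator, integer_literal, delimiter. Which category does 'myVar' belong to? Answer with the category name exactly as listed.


Token: 'myVar'
Checking categories:
  identifier: YES
  integer_literal: no
  operator: no
  keyword: no
  delimiter: no
Category: identifier

identifier


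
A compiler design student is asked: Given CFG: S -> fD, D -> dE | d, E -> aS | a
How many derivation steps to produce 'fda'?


Grammar: S -> fD, D -> dE | d, E -> aS | a
Deriving 'fda':
Step 1: S -> fD => fD
Step 2: D -> dE => fdE
Step 3: E -> a => fda
Total derivation steps: 3

3


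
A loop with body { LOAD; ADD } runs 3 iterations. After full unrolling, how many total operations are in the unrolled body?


Loop body operations: LOAD, ADD (2 ops per iteration)
Unrolling 3 iterations:
  Iteration 1: LOAD, ADD (2 ops)
  Iteration 2: LOAD, ADD (2 ops)
  Iteration 3: LOAD, ADD (2 ops)
Total: 3 iterations * 2 ops/iter = 6 operations

6


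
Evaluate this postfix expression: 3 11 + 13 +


Processing tokens left to right:
Push 3, Push 11
Pop 3 and 11, compute 3 + 11 = 14, push 14
Push 13
Pop 14 and 13, compute 14 + 13 = 27, push 27
Stack result: 27

27


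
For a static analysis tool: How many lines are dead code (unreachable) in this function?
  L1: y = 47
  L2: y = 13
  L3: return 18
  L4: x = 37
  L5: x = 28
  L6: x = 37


Analyzing control flow:
  L1: reachable (before return)
  L2: reachable (before return)
  L3: reachable (return statement)
  L4: DEAD (after return at L3)
  L5: DEAD (after return at L3)
  L6: DEAD (after return at L3)
Return at L3, total lines = 6
Dead lines: L4 through L6
Count: 3

3


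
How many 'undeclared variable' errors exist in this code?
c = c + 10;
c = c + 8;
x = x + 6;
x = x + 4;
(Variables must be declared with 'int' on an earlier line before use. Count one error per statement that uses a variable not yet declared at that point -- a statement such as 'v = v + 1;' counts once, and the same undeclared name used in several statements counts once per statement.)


Scanning code line by line:
  Line 1: use 'c' -> ERROR (undeclared)
  Line 2: use 'c' -> ERROR (undeclared)
  Line 3: use 'x' -> ERROR (undeclared)
  Line 4: use 'x' -> ERROR (undeclared)
Total undeclared variable errors: 4

4


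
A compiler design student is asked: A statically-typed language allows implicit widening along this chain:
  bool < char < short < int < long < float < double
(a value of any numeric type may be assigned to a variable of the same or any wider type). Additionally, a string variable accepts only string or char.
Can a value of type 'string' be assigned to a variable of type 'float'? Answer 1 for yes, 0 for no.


Target variable type: float
Source value type: string
Rule: string cannot widen to any numeric type
Result: 0

0


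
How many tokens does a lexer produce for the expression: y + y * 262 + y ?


Scanning 'y + y * 262 + y'
Token 1: 'y' -> identifier
Token 2: '+' -> operator
Token 3: 'y' -> identifier
Token 4: '*' -> operator
Token 5: '262' -> integer_literal
Token 6: '+' -> operator
Token 7: 'y' -> identifier
Total tokens: 7

7


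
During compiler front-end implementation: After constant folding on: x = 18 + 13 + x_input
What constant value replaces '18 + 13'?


Identifying constant sub-expression:
  Original: x = 18 + 13 + x_input
  18 and 13 are both compile-time constants
  Evaluating: 18 + 13 = 31
  After folding: x = 31 + x_input

31


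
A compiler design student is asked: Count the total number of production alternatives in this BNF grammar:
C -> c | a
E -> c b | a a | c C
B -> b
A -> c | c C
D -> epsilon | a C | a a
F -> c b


Counting alternatives per rule:
  C: 2 alternative(s)
  E: 3 alternative(s)
  B: 1 alternative(s)
  A: 2 alternative(s)
  D: 3 alternative(s)
  F: 1 alternative(s)
Sum: 2 + 3 + 1 + 2 + 3 + 1 = 12

12


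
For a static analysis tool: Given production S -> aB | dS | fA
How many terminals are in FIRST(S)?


Production: S -> aB | dS | fA
Examining each alternative for leading terminals:
  S -> aB : first terminal = 'a'
  S -> dS : first terminal = 'd'
  S -> fA : first terminal = 'f'
FIRST(S) = {a, d, f}
Count: 3

3


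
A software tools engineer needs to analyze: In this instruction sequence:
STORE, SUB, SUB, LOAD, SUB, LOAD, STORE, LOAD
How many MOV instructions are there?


Scanning instruction sequence for MOV:
  Position 1: STORE
  Position 2: SUB
  Position 3: SUB
  Position 4: LOAD
  Position 5: SUB
  Position 6: LOAD
  Position 7: STORE
  Position 8: LOAD
Matches at positions: []
Total MOV count: 0

0


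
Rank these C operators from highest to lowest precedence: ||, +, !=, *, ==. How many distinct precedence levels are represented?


Looking up precedence for each operator:
  || -> precedence 1
  + -> precedence 5
  != -> precedence 3
  * -> precedence 6
  == -> precedence 3
Sorted highest to lowest: *, +, !=, ==, ||
Distinct precedence values: [6, 5, 3, 1]
Number of distinct levels: 4

4


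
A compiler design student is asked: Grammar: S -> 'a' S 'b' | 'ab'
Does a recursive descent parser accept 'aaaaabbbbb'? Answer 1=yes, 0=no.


Grammar accepts strings of the form a^n b^n (n >= 1)
Word: 'aaaaabbbbb'
Counting: 5 a's and 5 b's
Check: 5 == 5? Yes
Derivation (S -> aSb applied 4 time(s), then S -> ab): S => aSb => aaSbb => aaaSbbb => aaaaSbbbb => aaaaabbbbb
Accepted

1


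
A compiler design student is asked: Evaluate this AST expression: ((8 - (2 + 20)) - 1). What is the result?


Expression: ((8 - (2 + 20)) - 1)
Evaluating step by step:
  2 + 20 = 22
  8 - 22 = -14
  -14 - 1 = -15
Result: -15

-15


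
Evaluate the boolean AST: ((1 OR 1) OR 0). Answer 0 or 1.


Step 1: Evaluate inner node
  1 OR 1 = 1
Step 2: Evaluate root node
  1 OR 0 = 1

1


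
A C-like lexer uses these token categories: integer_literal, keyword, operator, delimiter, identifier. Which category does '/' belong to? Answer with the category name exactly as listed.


Token: '/'
Checking categories:
  identifier: no
  integer_literal: no
  operator: YES
  keyword: no
  delimiter: no
Category: operator

operator


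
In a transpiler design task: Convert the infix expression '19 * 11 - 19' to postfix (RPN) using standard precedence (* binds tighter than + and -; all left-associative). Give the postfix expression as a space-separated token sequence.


Applying the shunting-yard algorithm:
  Operand 19 -> output
  Push '*' onto operator stack -> op-stack: [*]
  Operand 11 -> output
  See '-' (prec 1); top '*' (prec 2) >= it -> pop '*' to output
  Push '-' onto operator stack -> op-stack: [-]
  Operand 19 -> output
  End of input: pop '-' to output
Postfix result: 19 11 * 19 -

19 11 * 19 -
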